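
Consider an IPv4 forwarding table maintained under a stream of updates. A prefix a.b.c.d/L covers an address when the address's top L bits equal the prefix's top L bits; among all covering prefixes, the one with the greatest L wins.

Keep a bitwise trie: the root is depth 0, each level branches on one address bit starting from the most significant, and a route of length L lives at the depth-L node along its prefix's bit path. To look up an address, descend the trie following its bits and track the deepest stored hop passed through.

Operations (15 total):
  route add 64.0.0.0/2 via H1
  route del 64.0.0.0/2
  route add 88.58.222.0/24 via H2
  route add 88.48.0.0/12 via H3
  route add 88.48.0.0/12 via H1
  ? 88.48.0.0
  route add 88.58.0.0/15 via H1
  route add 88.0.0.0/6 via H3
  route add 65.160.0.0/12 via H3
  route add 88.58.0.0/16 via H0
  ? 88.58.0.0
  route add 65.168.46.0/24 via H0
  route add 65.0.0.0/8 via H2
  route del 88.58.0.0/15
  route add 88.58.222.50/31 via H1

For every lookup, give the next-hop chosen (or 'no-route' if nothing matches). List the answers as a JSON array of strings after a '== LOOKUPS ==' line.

Process each operation:
  + 64.0.0.0/2 (H1) depth=2
  - 64.0.0.0/2 clear@2
  + 88.58.222.0/24 (H2) depth=24
  + 88.48.0.0/12 (H3) depth=12
  + 88.48.0.0/12 (H1) depth=12
  ? 88.48.0.0  path d0:-→d1:-→d2:-→d3:-→d4:-→d5:-→d6:-→d7:-→d8:-→d9:-→d10:-→d11:-→d12:H1  best=H1
  + 88.58.0.0/15 (H1) depth=15
  + 88.0.0.0/6 (H3) depth=6
  + 65.160.0.0/12 (H3) depth=12
  + 88.58.0.0/16 (H0) depth=16
  ? 88.58.0.0  path d0:-→d1:-→d2:-→d3:-→d4:-→d5:-→d6:H3→d7:-→d8:-→d9:-→d10:-→d11:-→d12:H1→d13:-→d14:-→d15:H1→d16:H0  best=H0
  + 65.168.46.0/24 (H0) depth=24
  + 65.0.0.0/8 (H2) depth=8
  - 88.58.0.0/15 clear@15
  + 88.58.222.50/31 (H1) depth=31

== LOOKUPS ==
["H1","H0"]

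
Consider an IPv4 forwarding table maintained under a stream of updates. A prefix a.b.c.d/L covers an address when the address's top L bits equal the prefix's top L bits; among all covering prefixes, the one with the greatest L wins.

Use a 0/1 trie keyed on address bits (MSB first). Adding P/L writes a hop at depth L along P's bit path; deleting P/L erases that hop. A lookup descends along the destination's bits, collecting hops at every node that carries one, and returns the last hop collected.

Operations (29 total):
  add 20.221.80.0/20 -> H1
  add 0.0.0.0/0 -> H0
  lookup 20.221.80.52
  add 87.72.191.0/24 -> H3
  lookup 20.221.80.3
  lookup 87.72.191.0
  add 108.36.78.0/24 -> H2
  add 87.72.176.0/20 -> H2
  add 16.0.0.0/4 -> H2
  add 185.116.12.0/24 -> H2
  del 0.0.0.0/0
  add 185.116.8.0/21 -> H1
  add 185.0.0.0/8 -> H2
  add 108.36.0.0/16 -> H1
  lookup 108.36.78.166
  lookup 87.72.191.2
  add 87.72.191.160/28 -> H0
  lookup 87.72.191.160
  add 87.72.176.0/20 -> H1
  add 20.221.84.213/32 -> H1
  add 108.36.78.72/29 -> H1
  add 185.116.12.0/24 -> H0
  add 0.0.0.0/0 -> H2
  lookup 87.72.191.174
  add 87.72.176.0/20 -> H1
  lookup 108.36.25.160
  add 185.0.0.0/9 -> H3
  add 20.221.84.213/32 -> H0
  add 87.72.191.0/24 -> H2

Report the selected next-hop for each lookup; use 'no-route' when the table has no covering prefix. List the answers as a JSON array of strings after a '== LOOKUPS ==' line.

Apply in order:
  + 20.221.80.0/20 (H1) depth=20
  + 0.0.0.0/0 (H0) depth=0
  Q 20.221.80.52: descend 00010100110111010101 ; hops seen [H0,H1] ; pick H1
  + 87.72.191.0/24 (H3) depth=24
  Q 20.221.80.3: descend 00010100110111010101 ; hops seen [H0,H1] ; pick H1
  Q 87.72.191.0: descend 010101110100100010111111 ; hops seen [H0,H3] ; pick H3
  + 108.36.78.0/24 (H2) depth=24
  + 87.72.176.0/20 (H2) depth=20
  + 16.0.0.0/4 (H2) depth=4
  + 185.116.12.0/24 (H2) depth=24
  - 0.0.0.0/0 clear@0
  + 185.116.8.0/21 (H1) depth=21
  + 185.0.0.0/8 (H2) depth=8
  + 108.36.0.0/16 (H1) depth=16
  Q 108.36.78.166: descend 011011000010010001001110 ; hops seen [H1,H2] ; pick H2
  Q 87.72.191.2: descend 010101110100100010111111 ; hops seen [H2,H3] ; pick H3
  + 87.72.191.160/28 (H0) depth=28
  Q 87.72.191.160: descend 0101011101001000101111111010 ; hops seen [H2,H3,H0] ; pick H0
  + 87.72.176.0/20 (H1) depth=20
  + 20.221.84.213/32 (H1) depth=32
  + 108.36.78.72/29 (H1) depth=29
  + 185.116.12.0/24 (H0) depth=24
  + 0.0.0.0/0 (H2) depth=0
  Q 87.72.191.174: descend 0101011101001000101111111010 ; hops seen [H2,H1,H3,H0] ; pick H0
  + 87.72.176.0/20 (H1) depth=20
  Q 108.36.25.160: descend 01101100001001000 ; hops seen [H2,H1] ; pick H1
  + 185.0.0.0/9 (H3) depth=9
  + 20.221.84.213/32 (H0) depth=32
  + 87.72.191.0/24 (H2) depth=24

== LOOKUPS ==
["H1","H1","H3","H2","H3","H0","H0","H1"]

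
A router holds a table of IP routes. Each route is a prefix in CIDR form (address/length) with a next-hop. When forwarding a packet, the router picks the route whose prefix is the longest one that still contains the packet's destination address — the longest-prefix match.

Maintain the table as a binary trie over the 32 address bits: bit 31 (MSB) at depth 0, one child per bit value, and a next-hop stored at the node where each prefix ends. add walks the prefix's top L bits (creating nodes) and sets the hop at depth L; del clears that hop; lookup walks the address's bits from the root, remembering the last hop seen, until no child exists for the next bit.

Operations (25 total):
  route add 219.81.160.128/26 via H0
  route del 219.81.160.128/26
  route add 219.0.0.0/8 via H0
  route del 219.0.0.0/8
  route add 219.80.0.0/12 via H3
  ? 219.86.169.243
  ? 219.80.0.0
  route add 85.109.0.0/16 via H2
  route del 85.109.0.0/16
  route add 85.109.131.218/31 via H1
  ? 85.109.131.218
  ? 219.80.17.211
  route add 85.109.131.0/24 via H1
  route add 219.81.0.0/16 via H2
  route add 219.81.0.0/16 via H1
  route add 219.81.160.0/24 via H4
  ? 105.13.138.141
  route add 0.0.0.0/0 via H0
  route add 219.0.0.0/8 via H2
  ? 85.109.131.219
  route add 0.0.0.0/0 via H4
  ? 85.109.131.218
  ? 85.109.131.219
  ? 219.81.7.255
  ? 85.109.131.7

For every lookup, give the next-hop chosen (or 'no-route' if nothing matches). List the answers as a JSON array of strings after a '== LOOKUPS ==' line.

Trace:
  add 219.81.160.128/26 -> H0 at depth 26
  del 219.81.160.128/26 (clear depth 26)
  add 219.0.0.0/8 -> H0 at depth 8
  del 219.0.0.0/8 (clear depth 8)
  add 219.80.0.0/12 -> H3 at depth 12
  ? 219.86.169.243  path d0:-→d1:-→d2:-→d3:-→d4:-→d5:-→d6:-→d7:-→d8:-→d9:-→d10:-→d11:-→d12:H3→d13:-  best=H3
  ? 219.80.0.0  path d0:-→d1:-→d2:-→d3:-→d4:-→d5:-→d6:-→d7:-→d8:-→d9:-→d10:-→d11:-→d12:H3→d13:-→d14:-→d15:-  best=H3
  add 85.109.0.0/16 -> H2 at depth 16
  del 85.109.0.0/16 (clear depth 16)
  add 85.109.131.218/31 -> H1 at depth 31
  ? 85.109.131.218  path d0:-→d1:-→d2:-→d3:-→d4:-→d5:-→d6:-→d7:-→d8:-→d9:-→d10:-→d11:-→d12:-→d13:-→d14:-→d15:-→d16:-→d17:-→d18:-→d19:-→d20:-→d21:-→d22:-→d23:-→d24:-→d25:-→d26:-→d27:-→d28:-→d29:-→d30:-→d31:H1  best=H1
  ? 219.80.17.211  path d0:-→d1:-→d2:-→d3:-→d4:-→d5:-→d6:-→d7:-→d8:-→d9:-→d10:-→d11:-→d12:H3→d13:-→d14:-→d15:-  best=H3
  add 85.109.131.0/24 -> H1 at depth 24
  add 219.81.0.0/16 -> H2 at depth 16
  add 219.81.0.0/16 -> H1 at depth 16
  add 219.81.160.0/24 -> H4 at depth 24
  ? 105.13.138.141  path d0:-→d1:-→d2:-  best=no-route
  add 0.0.0.0/0 -> H0 at depth 0
  add 219.0.0.0/8 -> H2 at depth 8
  ? 85.109.131.219  path d0:H0→d1:-→d2:-→d3:-→d4:-→d5:-→d6:-→d7:-→d8:-→d9:-→d10:-→d11:-→d12:-→d13:-→d14:-→d15:-→d16:-→d17:-→d18:-→d19:-→d20:-→d21:-→d22:-→d23:-→d24:H1→d25:-→d26:-→d27:-→d28:-→d29:-→d30:-→d31:H1  best=H1
  add 0.0.0.0/0 -> H4 at depth 0
  ? 85.109.131.218  path d0:H4→d1:-→d2:-→d3:-→d4:-→d5:-→d6:-→d7:-→d8:-→d9:-→d10:-→d11:-→d12:-→d13:-→d14:-→d15:-→d16:-→d17:-→d18:-→d19:-→d20:-→d21:-→d22:-→d23:-→d24:H1→d25:-→d26:-→d27:-→d28:-→d29:-→d30:-→d31:H1  best=H1
  ? 85.109.131.219  path d0:H4→d1:-→d2:-→d3:-→d4:-→d5:-→d6:-→d7:-→d8:-→d9:-→d10:-→d11:-→d12:-→d13:-→d14:-→d15:-→d16:-→d17:-→d18:-→d19:-→d20:-→d21:-→d22:-→d23:-→d24:H1→d25:-→d26:-→d27:-→d28:-→d29:-→d30:-→d31:H1  best=H1
  ? 219.81.7.255  path d0:H4→d1:-→d2:-→d3:-→d4:-→d5:-→d6:-→d7:-→d8:H2→d9:-→d10:-→d11:-→d12:H3→d13:-→d14:-→d15:-→d16:H1  best=H1
  ? 85.109.131.7  path d0:H4→d1:-→d2:-→d3:-→d4:-→d5:-→d6:-→d7:-→d8:-→d9:-→d10:-→d11:-→d12:-→d13:-→d14:-→d15:-→d16:-→d17:-→d18:-→d19:-→d20:-→d21:-→d22:-→d23:-→d24:H1  best=H1

== LOOKUPS ==
["H3","H3","H1","H3","no-route","H1","H1","H1","H1","H1"]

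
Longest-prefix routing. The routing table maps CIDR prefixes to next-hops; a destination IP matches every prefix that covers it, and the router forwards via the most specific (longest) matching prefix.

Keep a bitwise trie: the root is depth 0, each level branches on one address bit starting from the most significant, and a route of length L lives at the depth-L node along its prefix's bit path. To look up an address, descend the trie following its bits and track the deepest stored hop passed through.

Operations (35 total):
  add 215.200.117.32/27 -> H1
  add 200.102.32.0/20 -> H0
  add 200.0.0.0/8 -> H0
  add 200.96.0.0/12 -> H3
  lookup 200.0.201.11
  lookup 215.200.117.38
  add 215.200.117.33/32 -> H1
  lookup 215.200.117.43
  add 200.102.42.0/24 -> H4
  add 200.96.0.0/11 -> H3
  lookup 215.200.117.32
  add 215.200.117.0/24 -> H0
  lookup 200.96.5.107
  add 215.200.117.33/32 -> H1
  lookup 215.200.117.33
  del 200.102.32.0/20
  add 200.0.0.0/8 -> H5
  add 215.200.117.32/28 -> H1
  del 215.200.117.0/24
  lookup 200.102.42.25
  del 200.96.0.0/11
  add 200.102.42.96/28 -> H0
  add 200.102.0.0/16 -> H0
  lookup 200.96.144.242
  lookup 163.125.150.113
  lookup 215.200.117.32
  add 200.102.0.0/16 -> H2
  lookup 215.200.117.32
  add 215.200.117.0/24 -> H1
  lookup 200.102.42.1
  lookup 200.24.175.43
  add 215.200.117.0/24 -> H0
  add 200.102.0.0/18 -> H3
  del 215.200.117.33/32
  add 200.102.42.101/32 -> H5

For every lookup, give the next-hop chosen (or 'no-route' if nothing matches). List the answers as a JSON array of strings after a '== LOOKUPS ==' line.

Apply in order:
  add 215.200.117.32/27 -> H1 at depth 27
  add 200.102.32.0/20 -> H0 at depth 20
  add 200.0.0.0/8 -> H0 at depth 8
  add 200.96.0.0/12 -> H3 at depth 12
  Q 200.0.201.11: descend 110010000 ; hops seen [H0] ; pick H0
  Q 215.200.117.38: descend 110101111100100001110101001 ; hops seen [H1] ; pick H1
  add 215.200.117.33/32 -> H1 at depth 32
  Q 215.200.117.43: descend 1101011111001000011101010010 ; hops seen [H1] ; pick H1
  add 200.102.42.0/24 -> H4 at depth 24
  add 200.96.0.0/11 -> H3 at depth 11
  Q 215.200.117.32: descend 1101011111001000011101010010000 ; hops seen [H1] ; pick H1
  add 215.200.117.0/24 -> H0 at depth 24
  Q 200.96.5.107: descend 1100100001100 ; hops seen [H0,H3,H3] ; pick H3
  add 215.200.117.33/32 -> H1 at depth 32
  Q 215.200.117.33: descend 11010111110010000111010100100001 ; hops seen [H0,H1,H1] ; pick H1
  del 200.102.32.0/20 (clear depth 20)
  add 200.0.0.0/8 -> H5 at depth 8
  add 215.200.117.32/28 -> H1 at depth 28
  del 215.200.117.0/24 (clear depth 24)
  Q 200.102.42.25: descend 110010000110011000101010 ; hops seen [H5,H3,H3,H4] ; pick H4
  del 200.96.0.0/11 (clear depth 11)
  add 200.102.42.96/28 -> H0 at depth 28
  add 200.102.0.0/16 -> H0 at depth 16
  Q 200.96.144.242: descend 1100100001100 ; hops seen [H5,H3] ; pick H3
  Q 163.125.150.113: descend 1 ; hops seen [∅] ; pick no-route
  Q 215.200.117.32: descend 1101011111001000011101010010000 ; hops seen [H1,H1] ; pick H1
  add 200.102.0.0/16 -> H2 at depth 16
  Q 215.200.117.32: descend 1101011111001000011101010010000 ; hops seen [H1,H1] ; pick H1
  add 215.200.117.0/24 -> H1 at depth 24
  Q 200.102.42.1: descend 1100100001100110001010100 ; hops seen [H5,H3,H2,H4] ; pick H4
  Q 200.24.175.43: descend 110010000 ; hops seen [H5] ; pick H5
  add 215.200.117.0/24 -> H0 at depth 24
  add 200.102.0.0/18 -> H3 at depth 18
  del 215.200.117.33/32 (clear depth 32)
  add 200.102.42.101/32 -> H5 at depth 32

== LOOKUPS ==
["H0","H1","H1","H1","H3","H1","H4","H3","no-route","H1","H1","H4","H5"]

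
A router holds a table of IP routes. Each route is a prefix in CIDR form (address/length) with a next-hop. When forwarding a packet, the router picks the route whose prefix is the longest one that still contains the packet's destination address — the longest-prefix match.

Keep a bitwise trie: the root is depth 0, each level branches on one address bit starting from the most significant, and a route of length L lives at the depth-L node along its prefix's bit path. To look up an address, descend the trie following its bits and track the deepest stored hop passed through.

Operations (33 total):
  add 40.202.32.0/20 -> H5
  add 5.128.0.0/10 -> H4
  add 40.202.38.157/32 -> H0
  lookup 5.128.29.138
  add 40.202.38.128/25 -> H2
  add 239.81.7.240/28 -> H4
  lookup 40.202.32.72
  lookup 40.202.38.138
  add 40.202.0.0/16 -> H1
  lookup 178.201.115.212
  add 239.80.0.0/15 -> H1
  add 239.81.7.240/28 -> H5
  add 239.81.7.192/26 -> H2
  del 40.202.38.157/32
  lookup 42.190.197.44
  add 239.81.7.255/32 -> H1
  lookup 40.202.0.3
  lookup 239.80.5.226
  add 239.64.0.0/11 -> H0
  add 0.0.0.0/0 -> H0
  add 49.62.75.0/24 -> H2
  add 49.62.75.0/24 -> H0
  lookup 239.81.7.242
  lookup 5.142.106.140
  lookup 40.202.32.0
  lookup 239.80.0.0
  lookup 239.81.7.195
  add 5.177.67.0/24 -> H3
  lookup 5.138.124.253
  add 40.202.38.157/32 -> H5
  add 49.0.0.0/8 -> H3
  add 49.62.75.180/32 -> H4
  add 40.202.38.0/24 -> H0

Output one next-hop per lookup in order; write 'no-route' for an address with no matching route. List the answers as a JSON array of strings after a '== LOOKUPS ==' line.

Trace:
  + 40.202.32.0/20 (H5) depth=20
  + 5.128.0.0/10 (H4) depth=10
  + 40.202.38.157/32 (H0) depth=32
  lookup 5.128.29.138: bits 0000010110 walk d0:-→d1:-→d2:-→d3:-→d4:-→d5:-→d6:-→d7:-→d8:-→d9:-→d10:H4 -> H4
  + 40.202.38.128/25 (H2) depth=25
  + 239.81.7.240/28 (H4) depth=28
  lookup 40.202.32.72: bits 001010001100101000100 walk d0:-→d1:-→d2:-→d3:-→d4:-→d5:-→d6:-→d7:-→d8:-→d9:-→d10:-→d11:-→d12:-→d13:-→d14:-→d15:-→d16:-→d17:-→d18:-→d19:-→d20:H5→d21:- -> H5
  lookup 40.202.38.138: bits 001010001100101000100110100 walk d0:-→d1:-→d2:-→d3:-→d4:-→d5:-→d6:-→d7:-→d8:-→d9:-→d10:-→d11:-→d12:-→d13:-→d14:-→d15:-→d16:-→d17:-→d18:-→d19:-→d20:H5→d21:-→d22:-→d23:-→d24:-→d25:H2→d26:-→d27:- -> H2
  + 40.202.0.0/16 (H1) depth=16
  lookup 178.201.115.212: bits 1 walk d0:-→d1:- -> no-route
  + 239.80.0.0/15 (H1) depth=15
  + 239.81.7.240/28 (H5) depth=28
  + 239.81.7.192/26 (H2) depth=26
  del 40.202.38.157/32 (clear depth 32)
  lookup 42.190.197.44: bits 001010 walk d0:-→d1:-→d2:-→d3:-→d4:-→d5:-→d6:- -> no-route
  + 239.81.7.255/32 (H1) depth=32
  lookup 40.202.0.3: bits 001010001100101000 walk d0:-→d1:-→d2:-→d3:-→d4:-→d5:-→d6:-→d7:-→d8:-→d9:-→d10:-→d11:-→d12:-→d13:-→d14:-→d15:-→d16:H1→d17:-→d18:- -> H1
  lookup 239.80.5.226: bits 111011110101000 walk d0:-→d1:-→d2:-→d3:-→d4:-→d5:-→d6:-→d7:-→d8:-→d9:-→d10:-→d11:-→d12:-→d13:-→d14:-→d15:H1 -> H1
  + 239.64.0.0/11 (H0) depth=11
  + 0.0.0.0/0 (H0) depth=0
  + 49.62.75.0/24 (H2) depth=24
  + 49.62.75.0/24 (H0) depth=24
  lookup 239.81.7.242: bits 1110111101010001000001111111 walk d0:H0→d1:-→d2:-→d3:-→d4:-→d5:-→d6:-→d7:-→d8:-→d9:-→d10:-→d11:H0→d12:-→d13:-→d14:-→d15:H1→d16:-→d17:-→d18:-→d19:-→d20:-→d21:-→d22:-→d23:-→d24:-→d25:-→d26:H2→d27:-→d28:H5 -> H5
  lookup 5.142.106.140: bits 0000010110 walk d0:H0→d1:-→d2:-→d3:-→d4:-→d5:-→d6:-→d7:-→d8:-→d9:-→d10:H4 -> H4
  lookup 40.202.32.0: bits 001010001100101000100 walk d0:H0→d1:-→d2:-→d3:-→d4:-→d5:-→d6:-→d7:-→d8:-→d9:-→d10:-→d11:-→d12:-→d13:-→d14:-→d15:-→d16:H1→d17:-→d18:-→d19:-→d20:H5→d21:- -> H5
  lookup 239.80.0.0: bits 111011110101000 walk d0:H0→d1:-→d2:-→d3:-→d4:-→d5:-→d6:-→d7:-→d8:-→d9:-→d10:-→d11:H0→d12:-→d13:-→d14:-→d15:H1 -> H1
  lookup 239.81.7.195: bits 11101111010100010000011111 walk d0:H0→d1:-→d2:-→d3:-→d4:-→d5:-→d6:-→d7:-→d8:-→d9:-→d10:-→d11:H0→d12:-→d13:-→d14:-→d15:H1→d16:-→d17:-→d18:-→d19:-→d20:-→d21:-→d22:-→d23:-→d24:-→d25:-→d26:H2 -> H2
  + 5.177.67.0/24 (H3) depth=24
  lookup 5.138.124.253: bits 0000010110 walk d0:H0→d1:-→d2:-→d3:-→d4:-→d5:-→d6:-→d7:-→d8:-→d9:-→d10:H4 -> H4
  + 40.202.38.157/32 (H5) depth=32
  + 49.0.0.0/8 (H3) depth=8
  + 49.62.75.180/32 (H4) depth=32
  + 40.202.38.0/24 (H0) depth=24

== LOOKUPS ==
["H4","H5","H2","no-route","no-route","H1","H1","H5","H4","H5","H1","H2","H4"]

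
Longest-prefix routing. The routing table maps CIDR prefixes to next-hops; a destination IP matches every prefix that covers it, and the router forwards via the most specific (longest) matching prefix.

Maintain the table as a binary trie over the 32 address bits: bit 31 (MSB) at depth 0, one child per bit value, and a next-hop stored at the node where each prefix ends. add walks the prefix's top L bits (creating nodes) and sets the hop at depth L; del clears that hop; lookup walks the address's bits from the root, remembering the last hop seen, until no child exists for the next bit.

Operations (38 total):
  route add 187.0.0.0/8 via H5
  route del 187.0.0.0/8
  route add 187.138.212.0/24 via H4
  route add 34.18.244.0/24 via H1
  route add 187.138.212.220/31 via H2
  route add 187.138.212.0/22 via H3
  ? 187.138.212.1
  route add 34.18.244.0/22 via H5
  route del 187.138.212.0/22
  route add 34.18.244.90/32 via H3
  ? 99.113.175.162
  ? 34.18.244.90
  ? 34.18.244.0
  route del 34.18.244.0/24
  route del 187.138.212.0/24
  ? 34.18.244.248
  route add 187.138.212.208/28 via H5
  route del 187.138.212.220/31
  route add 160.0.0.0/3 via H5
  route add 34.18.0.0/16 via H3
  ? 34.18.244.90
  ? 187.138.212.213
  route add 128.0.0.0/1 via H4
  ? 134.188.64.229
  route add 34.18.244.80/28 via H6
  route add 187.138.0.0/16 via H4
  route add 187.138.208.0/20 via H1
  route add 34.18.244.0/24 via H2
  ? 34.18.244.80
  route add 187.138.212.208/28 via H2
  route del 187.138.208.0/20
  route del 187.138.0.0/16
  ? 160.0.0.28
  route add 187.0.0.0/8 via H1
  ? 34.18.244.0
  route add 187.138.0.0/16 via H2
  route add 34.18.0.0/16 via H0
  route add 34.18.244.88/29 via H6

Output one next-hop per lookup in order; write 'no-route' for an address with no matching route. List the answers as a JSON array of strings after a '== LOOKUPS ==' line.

Apply in order:
  + 187.0.0.0/8 (H5) depth=8
  - 187.0.0.0/8 clear@8
  + 187.138.212.0/24 (H4) depth=24
  + 34.18.244.0/24 (H1) depth=24
  + 187.138.212.220/31 (H2) depth=31
  + 187.138.212.0/22 (H3) depth=22
  ? 187.138.212.1  path d0:-→d1:-→d2:-→d3:-→d4:-→d5:-→d6:-→d7:-→d8:-→d9:-→d10:-→d11:-→d12:-→d13:-→d14:-→d15:-→d16:-→d17:-→d18:-→d19:-→d20:-→d21:-→d22:H3→d23:-→d24:H4  best=H4
  + 34.18.244.0/22 (H5) depth=22
  - 187.138.212.0/22 clear@22
  + 34.18.244.90/32 (H3) depth=32
  ? 99.113.175.162  path d0:-→d1:-  best=no-route
  ? 34.18.244.90  path d0:-→d1:-→d2:-→d3:-→d4:-→d5:-→d6:-→d7:-→d8:-→d9:-→d10:-→d11:-→d12:-→d13:-→d14:-→d15:-→d16:-→d17:-→d18:-→d19:-→d20:-→d21:-→d22:H5→d23:-→d24:H1→d25:-→d26:-→d27:-→d28:-→d29:-→d30:-→d31:-→d32:H3  best=H3
  ? 34.18.244.0  path d0:-→d1:-→d2:-→d3:-→d4:-→d5:-→d6:-→d7:-→d8:-→d9:-→d10:-→d11:-→d12:-→d13:-→d14:-→d15:-→d16:-→d17:-→d18:-→d19:-→d20:-→d21:-→d22:H5→d23:-→d24:H1→d25:-  best=H1
  - 34.18.244.0/24 clear@24
  - 187.138.212.0/24 clear@24
  ? 34.18.244.248  path d0:-→d1:-→d2:-→d3:-→d4:-→d5:-→d6:-→d7:-→d8:-→d9:-→d10:-→d11:-→d12:-→d13:-→d14:-→d15:-→d16:-→d17:-→d18:-→d19:-→d20:-→d21:-→d22:H5→d23:-→d24:-  best=H5
  + 187.138.212.208/28 (H5) depth=28
  - 187.138.212.220/31 clear@31
  + 160.0.0.0/3 (H5) depth=3
  + 34.18.0.0/16 (H3) depth=16
  ? 34.18.244.90  path d0:-→d1:-→d2:-→d3:-→d4:-→d5:-→d6:-→d7:-→d8:-→d9:-→d10:-→d11:-→d12:-→d13:-→d14:-→d15:-→d16:H3→d17:-→d18:-→d19:-→d20:-→d21:-→d22:H5→d23:-→d24:-→d25:-→d26:-→d27:-→d28:-→d29:-→d30:-→d31:-→d32:H3  best=H3
  ? 187.138.212.213  path d0:-→d1:-→d2:-→d3:H5→d4:-→d5:-→d6:-→d7:-→d8:-→d9:-→d10:-→d11:-→d12:-→d13:-→d14:-→d15:-→d16:-→d17:-→d18:-→d19:-→d20:-→d21:-→d22:-→d23:-→d24:-→d25:-→d26:-→d27:-→d28:H5  best=H5
  + 128.0.0.0/1 (H4) depth=1
  ? 134.188.64.229  path d0:-→d1:H4→d2:-  best=H4
  + 34.18.244.80/28 (H6) depth=28
  + 187.138.0.0/16 (H4) depth=16
  + 187.138.208.0/20 (H1) depth=20
  + 34.18.244.0/24 (H2) depth=24
  ? 34.18.244.80  path d0:-→d1:-→d2:-→d3:-→d4:-→d5:-→d6:-→d7:-→d8:-→d9:-→d10:-→d11:-→d12:-→d13:-→d14:-→d15:-→d16:H3→d17:-→d18:-→d19:-→d20:-→d21:-→d22:H5→d23:-→d24:H2→d25:-→d26:-→d27:-→d28:H6  best=H6
  + 187.138.212.208/28 (H2) depth=28
  - 187.138.208.0/20 clear@20
  - 187.138.0.0/16 clear@16
  ? 160.0.0.28  path d0:-→d1:H4→d2:-→d3:H5  best=H5
  + 187.0.0.0/8 (H1) depth=8
  ? 34.18.244.0  path d0:-→d1:-→d2:-→d3:-→d4:-→d5:-→d6:-→d7:-→d8:-→d9:-→d10:-→d11:-→d12:-→d13:-→d14:-→d15:-→d16:H3→d17:-→d18:-→d19:-→d20:-→d21:-→d22:H5→d23:-→d24:H2→d25:-  best=H2
  + 187.138.0.0/16 (H2) depth=16
  + 34.18.0.0/16 (H0) depth=16
  + 34.18.244.88/29 (H6) depth=29

== LOOKUPS ==
["H4","no-route","H3","H1","H5","H3","H5","H4","H6","H5","H2"]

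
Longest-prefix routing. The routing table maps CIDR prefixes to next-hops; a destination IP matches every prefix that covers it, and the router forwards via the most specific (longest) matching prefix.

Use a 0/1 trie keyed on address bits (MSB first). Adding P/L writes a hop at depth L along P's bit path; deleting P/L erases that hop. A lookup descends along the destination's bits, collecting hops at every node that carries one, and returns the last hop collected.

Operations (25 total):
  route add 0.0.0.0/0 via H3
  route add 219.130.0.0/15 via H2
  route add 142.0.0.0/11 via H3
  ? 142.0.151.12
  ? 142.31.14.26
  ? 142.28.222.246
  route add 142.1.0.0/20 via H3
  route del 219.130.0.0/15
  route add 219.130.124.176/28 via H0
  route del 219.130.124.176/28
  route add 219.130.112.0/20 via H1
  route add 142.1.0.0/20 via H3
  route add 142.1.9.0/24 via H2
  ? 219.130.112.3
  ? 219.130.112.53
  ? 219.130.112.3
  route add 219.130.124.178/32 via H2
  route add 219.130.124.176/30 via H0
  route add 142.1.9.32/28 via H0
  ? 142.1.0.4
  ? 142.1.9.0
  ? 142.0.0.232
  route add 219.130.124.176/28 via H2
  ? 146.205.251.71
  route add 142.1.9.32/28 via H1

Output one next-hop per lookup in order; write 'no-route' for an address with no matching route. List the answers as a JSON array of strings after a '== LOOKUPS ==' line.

Process each operation:
  + 0.0.0.0/0 (H3) depth=0
  + 219.130.0.0/15 (H2) depth=15
  + 142.0.0.0/11 (H3) depth=11
  Q 142.0.151.12: descend 10001110000 ; hops seen [H3,H3] ; pick H3
  Q 142.31.14.26: descend 10001110000 ; hops seen [H3,H3] ; pick H3
  Q 142.28.222.246: descend 10001110000 ; hops seen [H3,H3] ; pick H3
  + 142.1.0.0/20 (H3) depth=20
  del 219.130.0.0/15 (clear depth 15)
  + 219.130.124.176/28 (H0) depth=28
  del 219.130.124.176/28 (clear depth 28)
  + 219.130.112.0/20 (H1) depth=20
  + 142.1.0.0/20 (H3) depth=20
  + 142.1.9.0/24 (H2) depth=24
  Q 219.130.112.3: descend 11011011100000100111 ; hops seen [H3,H1] ; pick H1
  Q 219.130.112.53: descend 11011011100000100111 ; hops seen [H3,H1] ; pick H1
  Q 219.130.112.3: descend 11011011100000100111 ; hops seen [H3,H1] ; pick H1
  + 219.130.124.178/32 (H2) depth=32
  + 219.130.124.176/30 (H0) depth=30
  + 142.1.9.32/28 (H0) depth=28
  Q 142.1.0.4: descend 10001110000000010000 ; hops seen [H3,H3,H3] ; pick H3
  Q 142.1.9.0: descend 10001110000000010000100100 ; hops seen [H3,H3,H3,H2] ; pick H2
  Q 142.0.0.232: descend 100011100000000 ; hops seen [H3,H3] ; pick H3
  + 219.130.124.176/28 (H2) depth=28
  Q 146.205.251.71: descend 100 ; hops seen [H3] ; pick H3
  + 142.1.9.32/28 (H1) depth=28

== LOOKUPS ==
["H3","H3","H3","H1","H1","H1","H3","H2","H3","H3"]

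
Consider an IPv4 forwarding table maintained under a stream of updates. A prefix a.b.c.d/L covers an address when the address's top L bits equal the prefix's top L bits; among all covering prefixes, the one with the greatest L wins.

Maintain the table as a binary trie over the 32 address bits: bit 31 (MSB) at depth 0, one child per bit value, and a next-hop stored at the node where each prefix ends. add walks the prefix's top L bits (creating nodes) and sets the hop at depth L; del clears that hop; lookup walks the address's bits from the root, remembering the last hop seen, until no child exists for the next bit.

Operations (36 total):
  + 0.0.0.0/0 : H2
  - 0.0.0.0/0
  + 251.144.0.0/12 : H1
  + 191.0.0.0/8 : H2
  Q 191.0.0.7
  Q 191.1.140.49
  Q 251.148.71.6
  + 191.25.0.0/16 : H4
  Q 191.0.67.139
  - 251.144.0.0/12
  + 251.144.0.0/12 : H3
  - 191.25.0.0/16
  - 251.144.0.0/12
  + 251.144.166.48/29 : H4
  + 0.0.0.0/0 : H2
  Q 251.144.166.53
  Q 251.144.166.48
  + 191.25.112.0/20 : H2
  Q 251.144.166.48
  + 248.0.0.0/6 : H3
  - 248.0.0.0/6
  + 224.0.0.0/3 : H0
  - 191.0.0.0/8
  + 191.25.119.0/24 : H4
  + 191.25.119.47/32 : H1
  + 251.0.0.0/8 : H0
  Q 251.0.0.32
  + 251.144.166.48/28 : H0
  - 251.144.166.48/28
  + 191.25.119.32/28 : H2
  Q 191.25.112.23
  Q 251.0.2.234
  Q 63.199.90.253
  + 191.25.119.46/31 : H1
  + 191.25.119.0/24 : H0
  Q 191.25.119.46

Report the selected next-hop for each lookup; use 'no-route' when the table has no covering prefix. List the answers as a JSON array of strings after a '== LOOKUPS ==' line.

Process each operation:
  add 0.0.0.0/0 -> H2 at depth 0
  - 0.0.0.0/0 clear@0
  add 251.144.0.0/12 -> H1 at depth 12
  add 191.0.0.0/8 -> H2 at depth 8
  lookup 191.0.0.7: bits 10111111 walk d0:-→d1:-→d2:-→d3:-→d4:-→d5:-→d6:-→d7:-→d8:H2 -> H2
  lookup 191.1.140.49: bits 10111111 walk d0:-→d1:-→d2:-→d3:-→d4:-→d5:-→d6:-→d7:-→d8:H2 -> H2
  lookup 251.148.71.6: bits 111110111001 walk d0:-→d1:-→d2:-→d3:-→d4:-→d5:-→d6:-→d7:-→d8:-→d9:-→d10:-→d11:-→d12:H1 -> H1
  add 191.25.0.0/16 -> H4 at depth 16
  lookup 191.0.67.139: bits 10111111000 walk d0:-→d1:-→d2:-→d3:-→d4:-→d5:-→d6:-→d7:-→d8:H2→d9:-→d10:-→d11:- -> H2
  - 251.144.0.0/12 clear@12
  add 251.144.0.0/12 -> H3 at depth 12
  - 191.25.0.0/16 clear@16
  - 251.144.0.0/12 clear@12
  add 251.144.166.48/29 -> H4 at depth 29
  add 0.0.0.0/0 -> H2 at depth 0
  lookup 251.144.166.53: bits 11111011100100001010011000110 walk d0:H2→d1:-→d2:-→d3:-→d4:-→d5:-→d6:-→d7:-→d8:-→d9:-→d10:-→d11:-→d12:-→d13:-→d14:-→d15:-→d16:-→d17:-→d18:-→d19:-→d20:-→d21:-→d22:-→d23:-→d24:-→d25:-→d26:-→d27:-→d28:-→d29:H4 -> H4
  lookup 251.144.166.48: bits 11111011100100001010011000110 walk d0:H2→d1:-→d2:-→d3:-→d4:-→d5:-→d6:-→d7:-→d8:-→d9:-→d10:-→d11:-→d12:-→d13:-→d14:-→d15:-→d16:-→d17:-→d18:-→d19:-→d20:-→d21:-→d22:-→d23:-→d24:-→d25:-→d26:-→d27:-→d28:-→d29:H4 -> H4
  add 191.25.112.0/20 -> H2 at depth 20
  lookup 251.144.166.48: bits 11111011100100001010011000110 walk d0:H2→d1:-→d2:-→d3:-→d4:-→d5:-→d6:-→d7:-→d8:-→d9:-→d10:-→d11:-→d12:-→d13:-→d14:-→d15:-→d16:-→d17:-→d18:-→d19:-→d20:-→d21:-→d22:-→d23:-→d24:-→d25:-→d26:-→d27:-→d28:-→d29:H4 -> H4
  add 248.0.0.0/6 -> H3 at depth 6
  - 248.0.0.0/6 clear@6
  add 224.0.0.0/3 -> H0 at depth 3
  - 191.0.0.0/8 clear@8
  add 191.25.119.0/24 -> H4 at depth 24
  add 191.25.119.47/32 -> H1 at depth 32
  add 251.0.0.0/8 -> H0 at depth 8
  lookup 251.0.0.32: bits 11111011 walk d0:H2→d1:-→d2:-→d3:H0→d4:-→d5:-→d6:-→d7:-→d8:H0 -> H0
  add 251.144.166.48/28 -> H0 at depth 28
  - 251.144.166.48/28 clear@28
  add 191.25.119.32/28 -> H2 at depth 28
  lookup 191.25.112.23: bits 101111110001100101110 walk d0:H2→d1:-→d2:-→d3:-→d4:-→d5:-→d6:-→d7:-→d8:-→d9:-→d10:-→d11:-→d12:-→d13:-→d14:-→d15:-→d16:-→d17:-→d18:-→d19:-→d20:H2→d21:- -> H2
  lookup 251.0.2.234: bits 11111011 walk d0:H2→d1:-→d2:-→d3:H0→d4:-→d5:-→d6:-→d7:-→d8:H0 -> H0
  lookup 63.199.90.253: bits ε walk d0:H2 -> H2
  add 191.25.119.46/31 -> H1 at depth 31
  add 191.25.119.0/24 -> H0 at depth 24
  lookup 191.25.119.46: bits 1011111100011001011101110010111 walk d0:H2→d1:-→d2:-→d3:-→d4:-→d5:-→d6:-→d7:-→d8:-→d9:-→d10:-→d11:-→d12:-→d13:-→d14:-→d15:-→d16:-→d17:-→d18:-→d19:-→d20:H2→d21:-→d22:-→d23:-→d24:H0→d25:-→d26:-→d27:-→d28:H2→d29:-→d30:-→d31:H1 -> H1

== LOOKUPS ==
["H2","H2","H1","H2","H4","H4","H4","H0","H2","H0","H2","H1"]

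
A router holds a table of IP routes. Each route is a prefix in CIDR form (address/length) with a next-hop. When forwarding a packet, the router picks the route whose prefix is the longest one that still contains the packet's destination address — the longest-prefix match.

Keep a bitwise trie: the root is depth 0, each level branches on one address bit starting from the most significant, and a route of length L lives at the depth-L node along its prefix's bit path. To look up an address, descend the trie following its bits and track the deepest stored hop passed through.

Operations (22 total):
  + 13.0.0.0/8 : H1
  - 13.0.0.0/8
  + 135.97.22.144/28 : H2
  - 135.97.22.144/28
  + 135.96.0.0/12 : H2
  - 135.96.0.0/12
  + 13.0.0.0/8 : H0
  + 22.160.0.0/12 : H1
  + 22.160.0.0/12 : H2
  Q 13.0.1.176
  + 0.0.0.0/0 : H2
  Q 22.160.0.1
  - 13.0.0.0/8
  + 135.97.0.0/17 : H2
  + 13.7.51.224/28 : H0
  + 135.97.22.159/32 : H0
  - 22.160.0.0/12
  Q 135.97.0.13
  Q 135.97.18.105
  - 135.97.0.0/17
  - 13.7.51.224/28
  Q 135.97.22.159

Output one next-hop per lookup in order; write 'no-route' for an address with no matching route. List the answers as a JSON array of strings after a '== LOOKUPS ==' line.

Trace:
  add 13.0.0.0/8 -> H1 at depth 8
  - 13.0.0.0/8 clear@8
  add 135.97.22.144/28 -> H2 at depth 28
  - 135.97.22.144/28 clear@28
  add 135.96.0.0/12 -> H2 at depth 12
  - 135.96.0.0/12 clear@12
  add 13.0.0.0/8 -> H0 at depth 8
  add 22.160.0.0/12 -> H1 at depth 12
  add 22.160.0.0/12 -> H2 at depth 12
  lookup 13.0.1.176: bits 00001101 walk d0:-→d1:-→d2:-→d3:-→d4:-→d5:-→d6:-→d7:-→d8:H0 -> H0
  add 0.0.0.0/0 -> H2 at depth 0
  lookup 22.160.0.1: bits 000101101010 walk d0:H2→d1:-→d2:-→d3:-→d4:-→d5:-→d6:-→d7:-→d8:-→d9:-→d10:-→d11:-→d12:H2 -> H2
  - 13.0.0.0/8 clear@8
  add 135.97.0.0/17 -> H2 at depth 17
  add 13.7.51.224/28 -> H0 at depth 28
  add 135.97.22.159/32 -> H0 at depth 32
  - 22.160.0.0/12 clear@12
  lookup 135.97.0.13: bits 1000011101100001000 walk d0:H2→d1:-→d2:-→d3:-→d4:-→d5:-→d6:-→d7:-→d8:-→d9:-→d10:-→d11:-→d12:-→d13:-→d14:-→d15:-→d16:-→d17:H2→d18:-→d19:- -> H2
  lookup 135.97.18.105: bits 100001110110000100010 walk d0:H2→d1:-→d2:-→d3:-→d4:-→d5:-→d6:-→d7:-→d8:-→d9:-→d10:-→d11:-→d12:-→d13:-→d14:-→d15:-→d16:-→d17:H2→d18:-→d19:-→d20:-→d21:- -> H2
  - 135.97.0.0/17 clear@17
  - 13.7.51.224/28 clear@28
  lookup 135.97.22.159: bits 10000111011000010001011010011111 walk d0:H2→d1:-→d2:-→d3:-→d4:-→d5:-→d6:-→d7:-→d8:-→d9:-→d10:-→d11:-→d12:-→d13:-→d14:-→d15:-→d16:-→d17:-→d18:-→d19:-→d20:-→d21:-→d22:-→d23:-→d24:-→d25:-→d26:-→d27:-→d28:-→d29:-→d30:-→d31:-→d32:H0 -> H0

== LOOKUPS ==
["H0","H2","H2","H2","H0"]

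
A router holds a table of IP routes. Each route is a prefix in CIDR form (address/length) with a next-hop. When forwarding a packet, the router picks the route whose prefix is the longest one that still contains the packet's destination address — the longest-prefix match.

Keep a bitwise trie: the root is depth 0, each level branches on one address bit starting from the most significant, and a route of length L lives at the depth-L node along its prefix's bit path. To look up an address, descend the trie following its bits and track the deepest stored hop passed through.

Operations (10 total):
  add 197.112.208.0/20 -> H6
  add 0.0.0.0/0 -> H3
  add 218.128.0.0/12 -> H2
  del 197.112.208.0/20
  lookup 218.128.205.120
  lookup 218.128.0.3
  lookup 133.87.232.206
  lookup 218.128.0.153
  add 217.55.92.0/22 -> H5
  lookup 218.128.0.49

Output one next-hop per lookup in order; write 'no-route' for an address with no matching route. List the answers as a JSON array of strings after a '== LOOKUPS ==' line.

Trace:
  add 197.112.208.0/20 -> H6 at depth 20
  add 0.0.0.0/0 -> H3 at depth 0
  add 218.128.0.0/12 -> H2 at depth 12
  - 197.112.208.0/20 clear@20
  ? 218.128.205.120  path d0:H3→d1:-→d2:-→d3:-→d4:-→d5:-→d6:-→d7:-→d8:-→d9:-→d10:-→d11:-→d12:H2  best=H2
  ? 218.128.0.3  path d0:H3→d1:-→d2:-→d3:-→d4:-→d5:-→d6:-→d7:-→d8:-→d9:-→d10:-→d11:-→d12:H2  best=H2
  ? 133.87.232.206  path d0:H3→d1:-  best=H3
  ? 218.128.0.153  path d0:H3→d1:-→d2:-→d3:-→d4:-→d5:-→d6:-→d7:-→d8:-→d9:-→d10:-→d11:-→d12:H2  best=H2
  add 217.55.92.0/22 -> H5 at depth 22
  ? 218.128.0.49  path d0:H3→d1:-→d2:-→d3:-→d4:-→d5:-→d6:-→d7:-→d8:-→d9:-→d10:-→d11:-→d12:H2  best=H2

== LOOKUPS ==
["H2","H2","H3","H2","H2"]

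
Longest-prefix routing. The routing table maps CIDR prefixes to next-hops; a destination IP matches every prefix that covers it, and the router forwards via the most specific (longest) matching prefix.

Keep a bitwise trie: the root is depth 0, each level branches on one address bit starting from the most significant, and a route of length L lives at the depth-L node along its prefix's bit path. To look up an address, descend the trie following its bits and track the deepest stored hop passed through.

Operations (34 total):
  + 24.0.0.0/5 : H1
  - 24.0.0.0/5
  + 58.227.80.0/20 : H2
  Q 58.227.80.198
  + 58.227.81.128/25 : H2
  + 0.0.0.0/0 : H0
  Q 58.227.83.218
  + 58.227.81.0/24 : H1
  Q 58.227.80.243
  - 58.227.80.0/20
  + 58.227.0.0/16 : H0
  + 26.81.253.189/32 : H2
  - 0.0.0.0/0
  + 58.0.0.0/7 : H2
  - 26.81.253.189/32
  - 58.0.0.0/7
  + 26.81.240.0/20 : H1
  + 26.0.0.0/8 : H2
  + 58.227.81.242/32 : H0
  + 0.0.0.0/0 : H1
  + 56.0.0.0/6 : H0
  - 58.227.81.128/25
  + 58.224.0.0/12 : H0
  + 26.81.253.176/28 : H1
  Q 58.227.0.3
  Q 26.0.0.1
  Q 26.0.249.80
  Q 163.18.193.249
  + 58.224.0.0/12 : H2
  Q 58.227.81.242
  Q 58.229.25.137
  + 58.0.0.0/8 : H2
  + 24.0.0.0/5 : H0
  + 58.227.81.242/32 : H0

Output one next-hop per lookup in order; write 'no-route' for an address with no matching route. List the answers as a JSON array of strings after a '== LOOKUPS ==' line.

Process each operation:
  + 24.0.0.0/5 (H1) depth=5
  - 24.0.0.0/5 clear@5
  + 58.227.80.0/20 (H2) depth=20
  ? 58.227.80.198  path d0:-→d1:-→d2:-→d3:-→d4:-→d5:-→d6:-→d7:-→d8:-→d9:-→d10:-→d11:-→d12:-→d13:-→d14:-→d15:-→d16:-→d17:-→d18:-→d19:-→d20:H2  best=H2
  + 58.227.81.128/25 (H2) depth=25
  + 0.0.0.0/0 (H0) depth=0
  ? 58.227.83.218  path d0:H0→d1:-→d2:-→d3:-→d4:-→d5:-→d6:-→d7:-→d8:-→d9:-→d10:-→d11:-→d12:-→d13:-→d14:-→d15:-→d16:-→d17:-→d18:-→d19:-→d20:H2→d21:-→d22:-  best=H2
  + 58.227.81.0/24 (H1) depth=24
  ? 58.227.80.243  path d0:H0→d1:-→d2:-→d3:-→d4:-→d5:-→d6:-→d7:-→d8:-→d9:-→d10:-→d11:-→d12:-→d13:-→d14:-→d15:-→d16:-→d17:-→d18:-→d19:-→d20:H2→d21:-→d22:-→d23:-  best=H2
  - 58.227.80.0/20 clear@20
  + 58.227.0.0/16 (H0) depth=16
  + 26.81.253.189/32 (H2) depth=32
  - 0.0.0.0/0 clear@0
  + 58.0.0.0/7 (H2) depth=7
  - 26.81.253.189/32 clear@32
  - 58.0.0.0/7 clear@7
  + 26.81.240.0/20 (H1) depth=20
  + 26.0.0.0/8 (H2) depth=8
  + 58.227.81.242/32 (H0) depth=32
  + 0.0.0.0/0 (H1) depth=0
  + 56.0.0.0/6 (H0) depth=6
  - 58.227.81.128/25 clear@25
  + 58.224.0.0/12 (H0) depth=12
  + 26.81.253.176/28 (H1) depth=28
  ? 58.227.0.3  path d0:H1→d1:-→d2:-→d3:-→d4:-→d5:-→d6:H0→d7:-→d8:-→d9:-→d10:-→d11:-→d12:H0→d13:-→d14:-→d15:-→d16:H0→d17:-  best=H0
  ? 26.0.0.1  path d0:H1→d1:-→d2:-→d3:-→d4:-→d5:-→d6:-→d7:-→d8:H2→d9:-  best=H2
  ? 26.0.249.80  path d0:H1→d1:-→d2:-→d3:-→d4:-→d5:-→d6:-→d7:-→d8:H2→d9:-  best=H2
  ? 163.18.193.249  path d0:H1  best=H1
  + 58.224.0.0/12 (H2) depth=12
  ? 58.227.81.242  path d0:H1→d1:-→d2:-→d3:-→d4:-→d5:-→d6:H0→d7:-→d8:-→d9:-→d10:-→d11:-→d12:H2→d13:-→d14:-→d15:-→d16:H0→d17:-→d18:-→d19:-→d20:-→d21:-→d22:-→d23:-→d24:H1→d25:-→d26:-→d27:-→d28:-→d29:-→d30:-→d31:-→d32:H0  best=H0
  ? 58.229.25.137  path d0:H1→d1:-→d2:-→d3:-→d4:-→d5:-→d6:H0→d7:-→d8:-→d9:-→d10:-→d11:-→d12:H2→d13:-  best=H2
  + 58.0.0.0/8 (H2) depth=8
  + 24.0.0.0/5 (H0) depth=5
  + 58.227.81.242/32 (H0) depth=32

== LOOKUPS ==
["H2","H2","H2","H0","H2","H2","H1","H0","H2"]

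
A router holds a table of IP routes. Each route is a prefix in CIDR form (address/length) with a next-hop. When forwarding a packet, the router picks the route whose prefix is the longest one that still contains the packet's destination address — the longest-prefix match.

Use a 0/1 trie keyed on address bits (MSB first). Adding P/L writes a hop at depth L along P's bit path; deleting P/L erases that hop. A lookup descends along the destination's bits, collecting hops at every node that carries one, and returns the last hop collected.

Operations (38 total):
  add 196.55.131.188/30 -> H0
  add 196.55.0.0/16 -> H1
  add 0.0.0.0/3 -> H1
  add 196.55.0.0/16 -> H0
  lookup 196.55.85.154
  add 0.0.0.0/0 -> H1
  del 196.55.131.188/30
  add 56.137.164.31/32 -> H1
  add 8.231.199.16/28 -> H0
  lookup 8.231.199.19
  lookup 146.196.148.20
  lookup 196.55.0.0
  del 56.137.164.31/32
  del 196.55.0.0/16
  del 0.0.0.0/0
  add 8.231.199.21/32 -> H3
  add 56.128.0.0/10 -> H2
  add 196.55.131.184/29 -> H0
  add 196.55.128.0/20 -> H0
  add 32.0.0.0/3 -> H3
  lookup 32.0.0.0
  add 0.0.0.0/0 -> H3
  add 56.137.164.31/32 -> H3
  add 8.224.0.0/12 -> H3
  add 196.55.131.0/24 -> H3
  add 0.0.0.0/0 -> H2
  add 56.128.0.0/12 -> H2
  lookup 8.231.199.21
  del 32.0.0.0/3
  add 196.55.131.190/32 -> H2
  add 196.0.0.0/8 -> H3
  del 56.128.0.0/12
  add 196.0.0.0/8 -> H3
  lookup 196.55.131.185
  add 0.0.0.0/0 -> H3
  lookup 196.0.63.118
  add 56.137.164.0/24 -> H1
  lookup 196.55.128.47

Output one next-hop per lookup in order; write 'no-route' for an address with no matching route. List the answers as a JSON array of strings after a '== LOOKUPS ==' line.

Apply in order:
  add 196.55.131.188/30 -> H0 at depth 30
  add 196.55.0.0/16 -> H1 at depth 16
  add 0.0.0.0/3 -> H1 at depth 3
  add 196.55.0.0/16 -> H0 at depth 16
  ? 196.55.85.154  path d0:-→d1:-→d2:-→d3:-→d4:-→d5:-→d6:-→d7:-→d8:-→d9:-→d10:-→d11:-→d12:-→d13:-→d14:-→d15:-→d16:H0  best=H0
  add 0.0.0.0/0 -> H1 at depth 0
  del 196.55.131.188/30 (clear depth 30)
  add 56.137.164.31/32 -> H1 at depth 32
  add 8.231.199.16/28 -> H0 at depth 28
  ? 8.231.199.19  path d0:H1→d1:-→d2:-→d3:H1→d4:-→d5:-→d6:-→d7:-→d8:-→d9:-→d10:-→d11:-→d12:-→d13:-→d14:-→d15:-→d16:-→d17:-→d18:-→d19:-→d20:-→d21:-→d22:-→d23:-→d24:-→d25:-→d26:-→d27:-→d28:H0  best=H0
  ? 146.196.148.20  path d0:H1→d1:-  best=H1
  ? 196.55.0.0  path d0:H1→d1:-→d2:-→d3:-→d4:-→d5:-→d6:-→d7:-→d8:-→d9:-→d10:-→d11:-→d12:-→d13:-→d14:-→d15:-→d16:H0  best=H0
  del 56.137.164.31/32 (clear depth 32)
  del 196.55.0.0/16 (clear depth 16)
  del 0.0.0.0/0 (clear depth 0)
  add 8.231.199.21/32 -> H3 at depth 32
  add 56.128.0.0/10 -> H2 at depth 10
  add 196.55.131.184/29 -> H0 at depth 29
  add 196.55.128.0/20 -> H0 at depth 20
  add 32.0.0.0/3 -> H3 at depth 3
  ? 32.0.0.0  path d0:-→d1:-→d2:-→d3:H3  best=H3
  add 0.0.0.0/0 -> H3 at depth 0
  add 56.137.164.31/32 -> H3 at depth 32
  add 8.224.0.0/12 -> H3 at depth 12
  add 196.55.131.0/24 -> H3 at depth 24
  add 0.0.0.0/0 -> H2 at depth 0
  add 56.128.0.0/12 -> H2 at depth 12
  ? 8.231.199.21  path d0:H2→d1:-→d2:-→d3:H1→d4:-→d5:-→d6:-→d7:-→d8:-→d9:-→d10:-→d11:-→d12:H3→d13:-→d14:-→d15:-→d16:-→d17:-→d18:-→d19:-→d20:-→d21:-→d22:-→d23:-→d24:-→d25:-→d26:-→d27:-→d28:H0→d29:-→d30:-→d31:-→d32:H3  best=H3
  del 32.0.0.0/3 (clear depth 3)
  add 196.55.131.190/32 -> H2 at depth 32
  add 196.0.0.0/8 -> H3 at depth 8
  del 56.128.0.0/12 (clear depth 12)
  add 196.0.0.0/8 -> H3 at depth 8
  ? 196.55.131.185  path d0:H2→d1:-→d2:-→d3:-→d4:-→d5:-→d6:-→d7:-→d8:H3→d9:-→d10:-→d11:-→d12:-→d13:-→d14:-→d15:-→d16:-→d17:-→d18:-→d19:-→d20:H0→d21:-→d22:-→d23:-→d24:H3→d25:-→d26:-→d27:-→d28:-→d29:H0  best=H0
  add 0.0.0.0/0 -> H3 at depth 0
  ? 196.0.63.118  path d0:H3→d1:-→d2:-→d3:-→d4:-→d5:-→d6:-→d7:-→d8:H3→d9:-→d10:-  best=H3
  add 56.137.164.0/24 -> H1 at depth 24
  ? 196.55.128.47  path d0:H3→d1:-→d2:-→d3:-→d4:-→d5:-→d6:-→d7:-→d8:H3→d9:-→d10:-→d11:-→d12:-→d13:-→d14:-→d15:-→d16:-→d17:-→d18:-→d19:-→d20:H0→d21:-→d22:-  best=H0

== LOOKUPS ==
["H0","H0","H1","H0","H3","H3","H0","H3","H0"]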